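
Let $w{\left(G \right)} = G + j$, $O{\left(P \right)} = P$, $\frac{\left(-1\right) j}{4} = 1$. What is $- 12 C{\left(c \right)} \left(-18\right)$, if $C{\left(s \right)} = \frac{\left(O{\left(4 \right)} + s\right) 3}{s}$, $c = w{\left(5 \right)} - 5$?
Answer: $0$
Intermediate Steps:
$j = -4$ ($j = \left(-4\right) 1 = -4$)
$w{\left(G \right)} = -4 + G$ ($w{\left(G \right)} = G - 4 = -4 + G$)
$c = -4$ ($c = \left(-4 + 5\right) - 5 = 1 - 5 = -4$)
$C{\left(s \right)} = \frac{12 + 3 s}{s}$ ($C{\left(s \right)} = \frac{\left(4 + s\right) 3}{s} = \frac{12 + 3 s}{s}$)
$- 12 C{\left(c \right)} \left(-18\right) = - 12 \left(3 + \frac{12}{-4}\right) \left(-18\right) = - 12 \left(3 + 12 \left(- \frac{1}{4}\right)\right) \left(-18\right) = - 12 \left(3 - 3\right) \left(-18\right) = \left(-12\right) 0 \left(-18\right) = 0 \left(-18\right) = 0$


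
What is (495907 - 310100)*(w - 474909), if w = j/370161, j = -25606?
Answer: -32663535754150685/370161 ≈ -8.8241e+10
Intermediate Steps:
w = -25606/370161 ≈ -0.069175
(495907 - 310100)*(w - 474909) = (495907 - 310100)*(-25606/370161 - 474909) = 185807*(-175792815955/370161) = -32663535754150685/370161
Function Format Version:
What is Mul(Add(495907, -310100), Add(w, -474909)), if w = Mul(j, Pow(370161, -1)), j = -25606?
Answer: Rational(-32663535754150685, 370161) ≈ -8.8241e+10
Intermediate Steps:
w = Rational(-25606, 370161) (w = Mul(-25606, Pow(370161, -1)) = Mul(-25606, Rational(1, 370161)) = Rational(-25606, 370161) ≈ -0.069175)
Mul(Add(495907, -310100), Add(w, -474909)) = Mul(Add(495907, -310100), Add(Rational(-25606, 370161), -474909)) = Mul(185807, Rational(-175792815955, 370161)) = Rational(-32663535754150685, 370161)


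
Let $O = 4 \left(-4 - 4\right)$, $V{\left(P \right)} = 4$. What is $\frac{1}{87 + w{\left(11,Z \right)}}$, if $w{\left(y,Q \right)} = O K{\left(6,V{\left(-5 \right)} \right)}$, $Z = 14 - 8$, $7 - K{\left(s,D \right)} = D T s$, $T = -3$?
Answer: $- \frac{1}{2441} \approx -0.00040967$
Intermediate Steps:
$O = -32$ ($O = 4 \left(-4 - 4\right) = 4 \left(-8\right) = -32$)
$K{\left(s,D \right)} = 7 + 3 D s$ ($K{\left(s,D \right)} = 7 - D \left(-3\right) s = 7 - - 3 D s = 7 + 3 D s$)
$Z = 6$ ($Z = 14 - 8 = 6$)
$w{\left(y,Q \right)} = -2528$ ($w{\left(y,Q \right)} = - 32 \left(7 + 3 \cdot 4 \cdot 6\right) = - 32 \left(7 + 72\right) = \left(-32\right) 79 = -2528$)
$\frac{1}{87 + w{\left(11,Z \right)}} = \frac{1}{87 - 2528} = \frac{1}{-2441} = - \frac{1}{2441}$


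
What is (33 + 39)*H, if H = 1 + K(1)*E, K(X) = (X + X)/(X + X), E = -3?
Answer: -144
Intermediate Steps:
K(X) = 1 (K(X) = (2*X)/((2*X)) = (2*X)*(1/(2*X)) = 1)
H = -2 (H = 1 + 1*(-3) = 1 - 3 = -2)
(33 + 39)*H = (33 + 39)*(-2) = 72*(-2) = -144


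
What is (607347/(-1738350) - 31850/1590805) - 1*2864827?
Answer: -176051655201667313/61452797150 ≈ -2.8648e+6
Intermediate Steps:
(607347/(-1738350) - 31850/1590805) - 1*2864827 = (607347*(-1/1738350) - 31850*1/1590805) - 2864827 = (-67483/193150 - 6370/318161) - 2864827 = -22700824263/61452797150 - 2864827 = -176051655201667313/61452797150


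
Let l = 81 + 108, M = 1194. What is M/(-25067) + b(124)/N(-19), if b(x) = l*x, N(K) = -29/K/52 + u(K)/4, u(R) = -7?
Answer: -145105649814/10653475 ≈ -13621.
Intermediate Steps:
N(K) = -7/4 - 29/(52*K) (N(K) = -29/K/52 - 7/4 = -29/K*(1/52) - 7*¼ = -29/(52*K) - 7/4 = -7/4 - 29/(52*K))
l = 189
b(x) = 189*x
M/(-25067) + b(124)/N(-19) = 1194/(-25067) + (189*124)/(((1/52)*(-29 - 91*(-19))/(-19))) = 1194*(-1/25067) + 23436/(((1/52)*(-1/19)*(-29 + 1729))) = -1194/25067 + 23436/(((1/52)*(-1/19)*1700)) = -1194/25067 + 23436/(-425/247) = -1194/25067 + 23436*(-247/425) = -1194/25067 - 5788692/425 = -145105649814/10653475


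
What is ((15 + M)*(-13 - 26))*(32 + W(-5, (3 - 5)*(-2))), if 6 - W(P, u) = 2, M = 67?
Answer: -115128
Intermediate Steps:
W(P, u) = 4 (W(P, u) = 6 - 1*2 = 6 - 2 = 4)
((15 + M)*(-13 - 26))*(32 + W(-5, (3 - 5)*(-2))) = ((15 + 67)*(-13 - 26))*(32 + 4) = (82*(-39))*36 = -3198*36 = -115128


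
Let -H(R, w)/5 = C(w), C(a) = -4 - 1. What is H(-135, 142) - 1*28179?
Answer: -28154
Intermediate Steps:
C(a) = -5
H(R, w) = 25 (H(R, w) = -5*(-5) = 25)
H(-135, 142) - 1*28179 = 25 - 1*28179 = 25 - 28179 = -28154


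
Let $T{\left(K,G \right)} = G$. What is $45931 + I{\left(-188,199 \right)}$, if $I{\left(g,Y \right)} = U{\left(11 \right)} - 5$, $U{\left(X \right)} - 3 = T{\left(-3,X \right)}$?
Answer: $45940$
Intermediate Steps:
$U{\left(X \right)} = 3 + X$
$I{\left(g,Y \right)} = 9$ ($I{\left(g,Y \right)} = \left(3 + 11\right) - 5 = 14 - 5 = 9$)
$45931 + I{\left(-188,199 \right)} = 45931 + 9 = 45940$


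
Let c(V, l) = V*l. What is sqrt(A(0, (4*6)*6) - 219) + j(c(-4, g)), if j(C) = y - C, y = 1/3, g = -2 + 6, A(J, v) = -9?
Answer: 49/3 + 2*I*sqrt(57) ≈ 16.333 + 15.1*I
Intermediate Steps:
g = 4
y = 1/3 ≈ 0.33333
j(C) = 1/3 - C
sqrt(A(0, (4*6)*6) - 219) + j(c(-4, g)) = sqrt(-9 - 219) + (1/3 - (-4)*4) = sqrt(-228) + (1/3 - 1*(-16)) = 2*I*sqrt(57) + (1/3 + 16) = 2*I*sqrt(57) + 49/3 = 49/3 + 2*I*sqrt(57)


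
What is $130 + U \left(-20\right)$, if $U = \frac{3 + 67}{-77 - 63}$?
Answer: $140$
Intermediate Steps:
$U = - \frac{1}{2}$ ($U = \frac{70}{-140} = 70 \left(- \frac{1}{140}\right) = - \frac{1}{2} \approx -0.5$)
$130 + U \left(-20\right) = 130 - -10 = 130 + 10 = 140$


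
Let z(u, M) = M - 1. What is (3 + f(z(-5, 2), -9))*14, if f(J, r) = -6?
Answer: -42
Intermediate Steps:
z(u, M) = -1 + M
(3 + f(z(-5, 2), -9))*14 = (3 - 6)*14 = -3*14 = -42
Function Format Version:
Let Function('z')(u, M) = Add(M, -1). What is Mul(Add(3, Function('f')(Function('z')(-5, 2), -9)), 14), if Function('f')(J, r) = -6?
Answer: -42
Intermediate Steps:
Function('z')(u, M) = Add(-1, M)
Mul(Add(3, Function('f')(Function('z')(-5, 2), -9)), 14) = Mul(Add(3, -6), 14) = Mul(-3, 14) = -42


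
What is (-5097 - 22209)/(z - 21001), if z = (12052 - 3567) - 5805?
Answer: 9102/6107 ≈ 1.4904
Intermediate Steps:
z = 2680 (z = 8485 - 5805 = 2680)
(-5097 - 22209)/(z - 21001) = (-5097 - 22209)/(2680 - 21001) = -27306/(-18321) = -27306*(-1/18321) = 9102/6107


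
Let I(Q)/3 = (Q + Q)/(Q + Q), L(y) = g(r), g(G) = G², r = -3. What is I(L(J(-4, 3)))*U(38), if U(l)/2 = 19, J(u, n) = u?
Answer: 114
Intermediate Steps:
L(y) = 9 (L(y) = (-3)² = 9)
U(l) = 38 (U(l) = 2*19 = 38)
I(Q) = 3 (I(Q) = 3*((Q + Q)/(Q + Q)) = 3*((2*Q)/((2*Q))) = 3*((2*Q)*(1/(2*Q))) = 3*1 = 3)
I(L(J(-4, 3)))*U(38) = 3*38 = 114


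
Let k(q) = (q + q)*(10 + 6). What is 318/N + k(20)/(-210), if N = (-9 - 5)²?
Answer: -419/294 ≈ -1.4252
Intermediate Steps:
N = 196 (N = (-14)² = 196)
k(q) = 32*q (k(q) = (2*q)*16 = 32*q)
318/N + k(20)/(-210) = 318/196 + (32*20)/(-210) = 318*(1/196) + 640*(-1/210) = 159/98 - 64/21 = -419/294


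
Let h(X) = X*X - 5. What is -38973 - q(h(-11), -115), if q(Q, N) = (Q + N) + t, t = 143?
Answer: -39117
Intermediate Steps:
h(X) = -5 + X² (h(X) = X² - 5 = -5 + X²)
q(Q, N) = 143 + N + Q (q(Q, N) = (Q + N) + 143 = (N + Q) + 143 = 143 + N + Q)
-38973 - q(h(-11), -115) = -38973 - (143 - 115 + (-5 + (-11)²)) = -38973 - (143 - 115 + (-5 + 121)) = -38973 - (143 - 115 + 116) = -38973 - 1*144 = -38973 - 144 = -39117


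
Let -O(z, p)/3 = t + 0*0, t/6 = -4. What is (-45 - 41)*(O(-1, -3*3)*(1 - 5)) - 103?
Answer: 24665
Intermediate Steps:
t = -24 (t = 6*(-4) = -24)
O(z, p) = 72 (O(z, p) = -3*(-24 + 0*0) = -3*(-24 + 0) = -3*(-24) = 72)
(-45 - 41)*(O(-1, -3*3)*(1 - 5)) - 103 = (-45 - 41)*(72*(1 - 5)) - 103 = -6192*(-4) - 103 = -86*(-288) - 103 = 24768 - 103 = 24665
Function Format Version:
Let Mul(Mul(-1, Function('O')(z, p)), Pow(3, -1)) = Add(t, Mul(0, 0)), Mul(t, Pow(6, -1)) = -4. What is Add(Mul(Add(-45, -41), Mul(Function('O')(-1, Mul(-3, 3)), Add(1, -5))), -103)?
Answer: 24665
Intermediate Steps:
t = -24 (t = Mul(6, -4) = -24)
Function('O')(z, p) = 72 (Function('O')(z, p) = Mul(-3, Add(-24, Mul(0, 0))) = Mul(-3, Add(-24, 0)) = Mul(-3, -24) = 72)
Add(Mul(Add(-45, -41), Mul(Function('O')(-1, Mul(-3, 3)), Add(1, -5))), -103) = Add(Mul(Add(-45, -41), Mul(72, Add(1, -5))), -103) = Add(Mul(-86, Mul(72, -4)), -103) = Add(Mul(-86, -288), -103) = Add(24768, -103) = 24665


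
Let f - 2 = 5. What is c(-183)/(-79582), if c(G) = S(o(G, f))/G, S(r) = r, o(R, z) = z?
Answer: 7/14563506 ≈ 4.8065e-7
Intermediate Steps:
f = 7 (f = 2 + 5 = 7)
c(G) = 7/G
c(-183)/(-79582) = (7/(-183))/(-79582) = (7*(-1/183))*(-1/79582) = -7/183*(-1/79582) = 7/14563506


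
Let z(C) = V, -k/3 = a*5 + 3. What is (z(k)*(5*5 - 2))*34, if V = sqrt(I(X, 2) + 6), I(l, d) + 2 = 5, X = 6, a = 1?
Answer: 2346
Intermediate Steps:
k = -24 (k = -3*(1*5 + 3) = -3*(5 + 3) = -3*8 = -24)
I(l, d) = 3 (I(l, d) = -2 + 5 = 3)
V = 3 (V = sqrt(3 + 6) = sqrt(9) = 3)
z(C) = 3
(z(k)*(5*5 - 2))*34 = (3*(5*5 - 2))*34 = (3*(25 - 2))*34 = (3*23)*34 = 69*34 = 2346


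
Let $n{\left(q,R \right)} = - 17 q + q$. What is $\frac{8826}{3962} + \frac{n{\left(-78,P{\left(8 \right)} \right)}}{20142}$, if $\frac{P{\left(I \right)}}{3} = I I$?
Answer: $\frac{15226489}{6650217} \approx 2.2896$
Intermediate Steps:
$P{\left(I \right)} = 3 I^{2}$ ($P{\left(I \right)} = 3 I I = 3 I^{2}$)
$n{\left(q,R \right)} = - 16 q$
$\frac{8826}{3962} + \frac{n{\left(-78,P{\left(8 \right)} \right)}}{20142} = \frac{8826}{3962} + \frac{\left(-16\right) \left(-78\right)}{20142} = 8826 \cdot \frac{1}{3962} + 1248 \cdot \frac{1}{20142} = \frac{4413}{1981} + \frac{208}{3357} = \frac{15226489}{6650217}$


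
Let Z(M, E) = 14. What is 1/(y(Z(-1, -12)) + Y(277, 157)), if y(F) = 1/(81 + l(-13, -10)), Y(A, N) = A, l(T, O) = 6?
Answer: 87/24100 ≈ 0.0036100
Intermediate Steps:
y(F) = 1/87 (y(F) = 1/(81 + 6) = 1/87)
1/(y(Z(-1, -12)) + Y(277, 157)) = 1/(1/87 + 277) = 1/(24100/87) = 87/24100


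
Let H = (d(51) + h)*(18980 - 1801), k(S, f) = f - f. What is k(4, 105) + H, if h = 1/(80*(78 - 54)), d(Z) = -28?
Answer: -923525861/1920 ≈ -4.8100e+5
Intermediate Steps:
k(S, f) = 0
h = 1/1920 (h = 1/(80*24) = 1/1920 ≈ 0.00052083)
H = -923525861/1920 (H = (-28 + 1/1920)*(18980 - 1801) = -53759/1920*17179 = -923525861/1920 ≈ -4.8100e+5)
k(4, 105) + H = 0 - 923525861/1920 = -923525861/1920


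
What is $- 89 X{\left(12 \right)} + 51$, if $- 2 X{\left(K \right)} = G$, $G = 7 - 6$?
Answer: $\frac{191}{2} \approx 95.5$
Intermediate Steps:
$G = 1$
$X{\left(K \right)} = - \frac{1}{2}$ ($X{\left(K \right)} = \left(- \frac{1}{2}\right) 1 = - \frac{1}{2}$)
$- 89 X{\left(12 \right)} + 51 = \left(-89\right) \left(- \frac{1}{2}\right) + 51 = \frac{89}{2} + 51 = \frac{191}{2}$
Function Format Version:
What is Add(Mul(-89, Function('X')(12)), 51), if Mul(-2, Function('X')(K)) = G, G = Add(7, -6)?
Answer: Rational(191, 2) ≈ 95.500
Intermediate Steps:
G = 1
Function('X')(K) = Rational(-1, 2) (Function('X')(K) = Mul(Rational(-1, 2), 1) = Rational(-1, 2))
Add(Mul(-89, Function('X')(12)), 51) = Add(Mul(-89, Rational(-1, 2)), 51) = Add(Rational(89, 2), 51) = Rational(191, 2)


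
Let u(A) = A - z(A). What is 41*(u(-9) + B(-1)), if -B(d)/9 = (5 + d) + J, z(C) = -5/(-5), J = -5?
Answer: -41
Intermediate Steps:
z(C) = 1 (z(C) = -5*(-⅕) = 1)
B(d) = -9*d (B(d) = -9*((5 + d) - 5) = -9*d)
u(A) = -1 + A (u(A) = A - 1*1 = A - 1 = -1 + A)
41*(u(-9) + B(-1)) = 41*((-1 - 9) - 9*(-1)) = 41*(-10 + 9) = 41*(-1) = -41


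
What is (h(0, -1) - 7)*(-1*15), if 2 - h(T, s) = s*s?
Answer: 90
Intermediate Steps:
h(T, s) = 2 - s² (h(T, s) = 2 - s*s = 2 - s²)
(h(0, -1) - 7)*(-1*15) = ((2 - 1*(-1)²) - 7)*(-1*15) = ((2 - 1*1) - 7)*(-15) = ((2 - 1) - 7)*(-15) = (1 - 7)*(-15) = -6*(-15) = 90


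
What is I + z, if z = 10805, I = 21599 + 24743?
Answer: 57147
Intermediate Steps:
I = 46342
I + z = 46342 + 10805 = 57147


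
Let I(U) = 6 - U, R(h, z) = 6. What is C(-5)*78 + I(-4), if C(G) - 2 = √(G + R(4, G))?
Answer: 244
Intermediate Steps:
C(G) = 2 + √(6 + G) (C(G) = 2 + √(G + 6) = 2 + √(6 + G))
C(-5)*78 + I(-4) = (2 + √(6 - 5))*78 + (6 - 1*(-4)) = (2 + √1)*78 + (6 + 4) = (2 + 1)*78 + 10 = 3*78 + 10 = 234 + 10 = 244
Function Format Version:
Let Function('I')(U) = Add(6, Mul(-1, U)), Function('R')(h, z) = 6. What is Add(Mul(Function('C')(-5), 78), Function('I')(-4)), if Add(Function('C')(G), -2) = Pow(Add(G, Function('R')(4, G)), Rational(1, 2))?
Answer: 244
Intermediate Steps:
Function('C')(G) = Add(2, Pow(Add(6, G), Rational(1, 2))) (Function('C')(G) = Add(2, Pow(Add(G, 6), Rational(1, 2))) = Add(2, Pow(Add(6, G), Rational(1, 2))))
Add(Mul(Function('C')(-5), 78), Function('I')(-4)) = Add(Mul(Add(2, Pow(Add(6, -5), Rational(1, 2))), 78), Add(6, Mul(-1, -4))) = Add(Mul(Add(2, Pow(1, Rational(1, 2))), 78), Add(6, 4)) = Add(Mul(Add(2, 1), 78), 10) = Add(Mul(3, 78), 10) = Add(234, 10) = 244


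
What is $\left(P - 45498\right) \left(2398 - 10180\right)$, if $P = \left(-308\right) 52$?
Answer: $478701948$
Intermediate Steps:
$P = -16016$
$\left(P - 45498\right) \left(2398 - 10180\right) = \left(-16016 - 45498\right) \left(2398 - 10180\right) = \left(-61514\right) \left(-7782\right) = 478701948$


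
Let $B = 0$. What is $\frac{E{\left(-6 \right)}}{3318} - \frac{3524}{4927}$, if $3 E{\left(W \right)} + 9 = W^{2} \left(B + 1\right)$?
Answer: $- \frac{3882763}{5449262} \approx -0.71253$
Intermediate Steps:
$E{\left(W \right)} = -3 + \frac{W^{2}}{3}$ ($E{\left(W \right)} = -3 + \frac{W^{2} \left(0 + 1\right)}{3} = -3 + \frac{W^{2} \cdot 1}{3} = -3 + \frac{W^{2}}{3}$)
$\frac{E{\left(-6 \right)}}{3318} - \frac{3524}{4927} = \frac{-3 + \frac{\left(-6\right)^{2}}{3}}{3318} - \frac{3524}{4927} = \left(-3 + \frac{1}{3} \cdot 36\right) \frac{1}{3318} - \frac{3524}{4927} = \left(-3 + 12\right) \frac{1}{3318} - \frac{3524}{4927} = 9 \cdot \frac{1}{3318} - \frac{3524}{4927} = \frac{3}{1106} - \frac{3524}{4927} = - \frac{3882763}{5449262}$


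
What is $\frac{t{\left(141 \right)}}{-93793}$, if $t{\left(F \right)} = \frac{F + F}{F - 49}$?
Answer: $- \frac{141}{4314478} \approx -3.2681 \cdot 10^{-5}$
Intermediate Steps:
$t{\left(F \right)} = \frac{2 F}{-49 + F}$
$\frac{t{\left(141 \right)}}{-93793} = \frac{2 \cdot 141 \frac{1}{-49 + 141}}{-93793} = 2 \cdot 141 \cdot \frac{1}{92} \left(- \frac{1}{93793}\right) = \frac{141}{46} \left(- \frac{1}{93793}\right) = - \frac{141}{4314478}$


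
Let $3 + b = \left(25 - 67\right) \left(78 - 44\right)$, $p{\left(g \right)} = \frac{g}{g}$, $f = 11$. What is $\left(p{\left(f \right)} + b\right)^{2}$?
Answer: $2044900$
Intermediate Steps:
$p{\left(g \right)} = 1$
$b = -1431$ ($b = -3 + \left(25 - 67\right) \left(78 - 44\right) = -3 - 1428 = -1431$)
$\left(p{\left(f \right)} + b\right)^{2} = \left(1 - 1431\right)^{2} = \left(-1430\right)^{2} = 2044900$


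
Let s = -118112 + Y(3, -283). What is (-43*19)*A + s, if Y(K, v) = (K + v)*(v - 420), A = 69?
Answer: 22355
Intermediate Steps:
Y(K, v) = (-420 + v)*(K + v) (Y(K, v) = (K + v)*(-420 + v) = (-420 + v)*(K + v))
s = 78728 (s = -118112 + ((-283)² - 420*3 - 420*(-283) + 3*(-283)) = -118112 + (80089 - 1260 + 118860 - 849) = -118112 + 196840 = 78728)
(-43*19)*A + s = -43*19*69 + 78728 = -817*69 + 78728 = -56373 + 78728 = 22355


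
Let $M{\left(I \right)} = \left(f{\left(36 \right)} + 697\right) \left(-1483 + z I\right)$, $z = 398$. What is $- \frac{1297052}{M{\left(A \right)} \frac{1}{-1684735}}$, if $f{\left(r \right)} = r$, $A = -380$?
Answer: $- \frac{2185188901220}{111945959} \approx -19520.0$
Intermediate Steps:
$M{\left(I \right)} = -1087039 + 291734 I$ ($M{\left(I \right)} = \left(36 + 697\right) \left(-1483 + 398 I\right) = 733 \left(-1483 + 398 I\right) = -1087039 + 291734 I$)
$- \frac{1297052}{M{\left(A \right)} \frac{1}{-1684735}} = - \frac{1297052}{\left(-1087039 + 291734 \left(-380\right)\right) \frac{1}{-1684735}} = - \frac{1297052}{\left(-1087039 - 110858920\right) \left(- \frac{1}{1684735}\right)} = - \frac{1297052}{\left(-111945959\right) \left(- \frac{1}{1684735}\right)} = - \frac{1297052}{\frac{111945959}{1684735}} = \left(-1297052\right) \frac{1684735}{111945959} = - \frac{2185188901220}{111945959}$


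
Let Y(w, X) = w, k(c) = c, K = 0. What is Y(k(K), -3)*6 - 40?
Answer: -40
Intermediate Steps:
Y(k(K), -3)*6 - 40 = 0*6 - 40 = 0 - 40 = -40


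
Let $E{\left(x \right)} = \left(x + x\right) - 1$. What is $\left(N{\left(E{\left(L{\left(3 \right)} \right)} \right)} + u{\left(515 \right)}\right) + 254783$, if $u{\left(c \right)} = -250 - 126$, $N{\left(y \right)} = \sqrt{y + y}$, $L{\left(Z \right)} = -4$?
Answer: $254407 + 3 i \sqrt{2} \approx 2.5441 \cdot 10^{5} + 4.2426 i$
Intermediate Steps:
$E{\left(x \right)} = -1 + 2 x$ ($E{\left(x \right)} = 2 x - 1 = -1 + 2 x$)
$N{\left(y \right)} = \sqrt{2} \sqrt{y}$ ($N{\left(y \right)} = \sqrt{2 y} = \sqrt{2} \sqrt{y}$)
$u{\left(c \right)} = -376$
$\left(N{\left(E{\left(L{\left(3 \right)} \right)} \right)} + u{\left(515 \right)}\right) + 254783 = \left(\sqrt{2} \sqrt{-1 + 2 \left(-4\right)} - 376\right) + 254783 = \left(\sqrt{2} \sqrt{-1 - 8} - 376\right) + 254783 = \left(\sqrt{2} \sqrt{-9} - 376\right) + 254783 = \left(\sqrt{2} \cdot 3 i - 376\right) + 254783 = \left(3 i \sqrt{2} - 376\right) + 254783 = \left(-376 + 3 i \sqrt{2}\right) + 254783 = 254407 + 3 i \sqrt{2}$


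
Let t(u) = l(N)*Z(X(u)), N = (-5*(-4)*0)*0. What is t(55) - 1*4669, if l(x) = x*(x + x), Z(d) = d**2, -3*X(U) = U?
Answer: -4669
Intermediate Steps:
X(U) = -U/3
N = 0 (N = (20*0)*0 = 0*0 = 0)
l(x) = 2*x**2 (l(x) = x*(2*x) = 2*x**2)
t(u) = 0 (t(u) = (2*0**2)*(-u/3)**2 = (2*0)*(u**2/9) = 0*(u**2/9) = 0)
t(55) - 1*4669 = 0 - 1*4669 = 0 - 4669 = -4669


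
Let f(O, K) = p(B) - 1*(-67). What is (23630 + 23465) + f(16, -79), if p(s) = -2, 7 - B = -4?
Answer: 47160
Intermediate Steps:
B = 11 (B = 7 - 1*(-4) = 7 + 4 = 11)
f(O, K) = 65 (f(O, K) = -2 - 1*(-67) = -2 + 67 = 65)
(23630 + 23465) + f(16, -79) = (23630 + 23465) + 65 = 47095 + 65 = 47160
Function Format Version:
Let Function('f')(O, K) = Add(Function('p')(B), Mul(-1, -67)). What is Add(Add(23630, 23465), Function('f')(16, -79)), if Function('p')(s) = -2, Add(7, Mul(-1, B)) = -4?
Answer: 47160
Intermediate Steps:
B = 11 (B = Add(7, Mul(-1, -4)) = Add(7, 4) = 11)
Function('f')(O, K) = 65 (Function('f')(O, K) = Add(-2, Mul(-1, -67)) = Add(-2, 67) = 65)
Add(Add(23630, 23465), Function('f')(16, -79)) = Add(Add(23630, 23465), 65) = Add(47095, 65) = 47160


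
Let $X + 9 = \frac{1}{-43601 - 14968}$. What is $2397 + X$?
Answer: $\frac{139862771}{58569} \approx 2388.0$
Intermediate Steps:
$X = - \frac{527122}{58569}$ ($X = -9 + \frac{1}{-43601 - 14968} = -9 + \frac{1}{-58569} = -9 - \frac{1}{58569} = - \frac{527122}{58569} \approx -9.0$)
$2397 + X = 2397 - \frac{527122}{58569} = \frac{139862771}{58569}$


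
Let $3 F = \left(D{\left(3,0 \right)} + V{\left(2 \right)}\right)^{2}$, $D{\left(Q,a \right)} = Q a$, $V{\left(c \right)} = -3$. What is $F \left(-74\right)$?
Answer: $-222$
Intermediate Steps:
$F = 3$ ($F = \frac{\left(3 \cdot 0 - 3\right)^{2}}{3} = \frac{\left(0 - 3\right)^{2}}{3} = \frac{\left(-3\right)^{2}}{3} = \frac{1}{3} \cdot 9 = 3$)
$F \left(-74\right) = 3 \left(-74\right) = -222$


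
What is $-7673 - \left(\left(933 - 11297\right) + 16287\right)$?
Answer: $-13596$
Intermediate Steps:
$-7673 - \left(\left(933 - 11297\right) + 16287\right) = -7673 - \left(-10364 + 16287\right) = -7673 - 5923 = -13596$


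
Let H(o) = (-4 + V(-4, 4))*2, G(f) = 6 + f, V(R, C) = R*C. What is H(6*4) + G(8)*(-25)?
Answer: -390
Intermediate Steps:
V(R, C) = C*R
H(o) = -40 (H(o) = (-4 + 4*(-4))*2 = (-4 - 16)*2 = -20*2 = -40)
H(6*4) + G(8)*(-25) = -40 + (6 + 8)*(-25) = -40 + 14*(-25) = -40 - 350 = -390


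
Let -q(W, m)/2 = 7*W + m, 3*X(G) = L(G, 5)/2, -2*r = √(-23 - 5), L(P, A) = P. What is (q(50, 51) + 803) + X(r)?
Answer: 1 - I*√7/6 ≈ 1.0 - 0.44096*I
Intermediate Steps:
r = -I*√7 (r = -√(-23 - 5)/2 = -I*√7 ≈ -2.6458*I)
X(G) = G/6 (X(G) = (G/2)/3 = G/6)
q(W, m) = -14*W - 2*m (q(W, m) = -2*(7*W + m) = -2*(m + 7*W) = -14*W - 2*m)
(q(50, 51) + 803) + X(r) = ((-14*50 - 2*51) + 803) + (-I*√7)/6 = ((-700 - 102) + 803) - I*√7/6 = (-802 + 803) - I*√7/6 = 1 - I*√7/6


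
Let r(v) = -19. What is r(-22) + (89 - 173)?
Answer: -103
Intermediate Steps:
r(-22) + (89 - 173) = -19 + (89 - 173) = -19 - 84 = -103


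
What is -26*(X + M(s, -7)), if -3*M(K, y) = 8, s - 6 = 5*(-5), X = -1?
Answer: 286/3 ≈ 95.333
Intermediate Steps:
s = -19 (s = 6 + 5*(-5) = 6 - 25 = -19)
M(K, y) = -8/3 (M(K, y) = -1/3*8 = -8/3)
-26*(X + M(s, -7)) = -26*(-1 - 8/3) = -26*(-11/3) = 286/3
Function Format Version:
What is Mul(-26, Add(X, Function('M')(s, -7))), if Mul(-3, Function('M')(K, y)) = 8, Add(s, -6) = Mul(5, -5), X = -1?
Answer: Rational(286, 3) ≈ 95.333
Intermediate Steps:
s = -19 (s = Add(6, Mul(5, -5)) = Add(6, -25) = -19)
Function('M')(K, y) = Rational(-8, 3) (Function('M')(K, y) = Mul(Rational(-1, 3), 8) = Rational(-8, 3))
Mul(-26, Add(X, Function('M')(s, -7))) = Mul(-26, Add(-1, Rational(-8, 3))) = Mul(-26, Rational(-11, 3)) = Rational(286, 3)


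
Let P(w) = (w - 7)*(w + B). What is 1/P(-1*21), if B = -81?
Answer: 1/2856 ≈ 0.00035014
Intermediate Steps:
P(w) = (-81 + w)*(-7 + w) (P(w) = (w - 7)*(w - 81) = (-7 + w)*(-81 + w) = (-81 + w)*(-7 + w))
1/P(-1*21) = 1/(567 + (-1*21)**2 - (-88)*21) = 1/(567 + (-21)**2 - 88*(-21)) = 1/(567 + 441 + 1848) = 1/2856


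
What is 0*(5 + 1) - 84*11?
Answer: -924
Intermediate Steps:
0*(5 + 1) - 84*11 = 0*6 - 924 = 0 - 924 = -924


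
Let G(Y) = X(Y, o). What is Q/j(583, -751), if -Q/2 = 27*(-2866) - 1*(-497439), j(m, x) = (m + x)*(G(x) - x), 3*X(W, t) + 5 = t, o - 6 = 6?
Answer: 420057/63280 ≈ 6.6381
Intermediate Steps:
o = 12 (o = 6 + 6 = 12)
X(W, t) = -5/3 + t/3
G(Y) = 7/3 (G(Y) = -5/3 + (⅓)*12 = -5/3 + 4 = 7/3)
j(m, x) = (7/3 - x)*(m + x) (j(m, x) = (m + x)*(7/3 - x) = (7/3 - x)*(m + x))
Q = -840114 (Q = -2*(27*(-2866) - 1*(-497439)) = -2*(-77382 + 497439) = -2*420057 = -840114)
Q/j(583, -751) = -840114/(-1*(-751)² + (7/3)*583 + (7/3)*(-751) - 1*583*(-751)) = -840114/(-1*564001 + 4081/3 - 5257/3 + 437833) = -840114/(-564001 + 4081/3 - 5257/3 + 437833) = -840114/(-126560) = -840114*(-1/126560) = 420057/63280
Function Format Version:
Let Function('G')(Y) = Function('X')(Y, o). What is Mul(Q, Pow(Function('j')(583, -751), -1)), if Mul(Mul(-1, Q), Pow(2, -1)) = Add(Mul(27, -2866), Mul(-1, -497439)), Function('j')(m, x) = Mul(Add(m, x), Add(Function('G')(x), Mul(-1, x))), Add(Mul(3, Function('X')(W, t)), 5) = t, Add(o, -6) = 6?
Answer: Rational(420057, 63280) ≈ 6.6381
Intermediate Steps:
o = 12 (o = Add(6, 6) = 12)
Function('X')(W, t) = Add(Rational(-5, 3), Mul(Rational(1, 3), t))
Function('G')(Y) = Rational(7, 3) (Function('G')(Y) = Add(Rational(-5, 3), Mul(Rational(1, 3), 12)) = Add(Rational(-5, 3), 4) = Rational(7, 3))
Function('j')(m, x) = Mul(Add(Rational(7, 3), Mul(-1, x)), Add(m, x)) (Function('j')(m, x) = Mul(Add(m, x), Add(Rational(7, 3), Mul(-1, x))) = Mul(Add(Rational(7, 3), Mul(-1, x)), Add(m, x)))
Q = -840114 (Q = Mul(-2, Add(Mul(27, -2866), Mul(-1, -497439))) = Mul(-2, Add(-77382, 497439)) = Mul(-2, 420057) = -840114)
Mul(Q, Pow(Function('j')(583, -751), -1)) = Mul(-840114, Pow(Add(Mul(-1, Pow(-751, 2)), Mul(Rational(7, 3), 583), Mul(Rational(7, 3), -751), Mul(-1, 583, -751)), -1)) = Mul(-840114, Pow(Add(Mul(-1, 564001), Rational(4081, 3), Rational(-5257, 3), 437833), -1)) = Mul(-840114, Pow(Add(-564001, Rational(4081, 3), Rational(-5257, 3), 437833), -1)) = Mul(-840114, Pow(-126560, -1)) = Mul(-840114, Rational(-1, 126560)) = Rational(420057, 63280)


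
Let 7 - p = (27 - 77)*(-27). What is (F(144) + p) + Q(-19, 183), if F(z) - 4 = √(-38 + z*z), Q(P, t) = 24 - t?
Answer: -1498 + √20698 ≈ -1354.1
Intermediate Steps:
F(z) = 4 + √(-38 + z²) (F(z) = 4 + √(-38 + z*z) = 4 + √(-38 + z²))
p = -1343 (p = 7 - (27 - 77)*(-27) = 7 - (-50)*(-27) = 7 - 1*1350 = 7 - 1350 = -1343)
(F(144) + p) + Q(-19, 183) = ((4 + √(-38 + 144²)) - 1343) + (24 - 1*183) = ((4 + √(-38 + 20736)) - 1343) + (24 - 183) = ((4 + √20698) - 1343) - 159 = (-1339 + √20698) - 159 = -1498 + √20698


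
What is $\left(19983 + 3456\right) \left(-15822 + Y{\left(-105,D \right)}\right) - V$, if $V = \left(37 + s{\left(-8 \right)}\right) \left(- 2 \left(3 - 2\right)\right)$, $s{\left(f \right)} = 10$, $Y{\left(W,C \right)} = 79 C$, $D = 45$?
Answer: $-287526119$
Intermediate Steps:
$V = -94$ ($V = \left(37 + 10\right) \left(- 2 \left(3 - 2\right)\right) = 47 \left(\left(-2\right) 1\right) = 47 \left(-2\right) = -94$)
$\left(19983 + 3456\right) \left(-15822 + Y{\left(-105,D \right)}\right) - V = \left(19983 + 3456\right) \left(-15822 + 79 \cdot 45\right) - -94 = 23439 \left(-15822 + 3555\right) + 94 = 23439 \left(-12267\right) + 94 = -287526213 + 94 = -287526119$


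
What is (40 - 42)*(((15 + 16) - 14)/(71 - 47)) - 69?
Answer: -845/12 ≈ -70.417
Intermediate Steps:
(40 - 42)*(((15 + 16) - 14)/(71 - 47)) - 69 = -2*(31 - 14)/24 - 69 = -34/24 - 69 = -2*17/24 - 69 = -17/12 - 69 = -845/12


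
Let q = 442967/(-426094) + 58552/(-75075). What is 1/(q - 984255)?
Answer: -2460692850/2421953718338551 ≈ -1.0160e-6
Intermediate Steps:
q = -4477261801/2460692850 (q = 442967*(-1/426094) + 58552*(-1/75075) = -442967/426094 - 4504/5775 = -4477261801/2460692850 ≈ -1.8195)
1/(q - 984255) = 1/(-4477261801/2460692850 - 984255) = 1/(-2421953718338551/2460692850) = -2460692850/2421953718338551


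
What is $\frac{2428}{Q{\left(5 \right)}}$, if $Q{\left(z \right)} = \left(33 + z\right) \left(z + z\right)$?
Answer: $\frac{607}{95} \approx 6.3895$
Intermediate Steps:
$Q{\left(z \right)} = 2 z \left(33 + z\right)$ ($Q{\left(z \right)} = \left(33 + z\right) 2 z = 2 z \left(33 + z\right)$)
$\frac{2428}{Q{\left(5 \right)}} = \frac{2428}{2 \cdot 5 \left(33 + 5\right)} = \frac{2428}{2 \cdot 5 \cdot 38} = \frac{2428}{380} = 2428 \cdot \frac{1}{380} = \frac{607}{95}$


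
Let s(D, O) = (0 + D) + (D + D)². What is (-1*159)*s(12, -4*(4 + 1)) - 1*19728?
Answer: -113220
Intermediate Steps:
s(D, O) = D + 4*D² (s(D, O) = D + (2*D)² = D + 4*D²)
(-1*159)*s(12, -4*(4 + 1)) - 1*19728 = (-1*159)*(12*(1 + 4*12)) - 1*19728 = -1908*(1 + 48) - 19728 = -1908*49 - 19728 = -159*588 - 19728 = -93492 - 19728 = -113220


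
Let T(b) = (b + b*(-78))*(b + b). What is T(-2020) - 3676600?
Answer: -632058200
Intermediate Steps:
T(b) = -154*b² (T(b) = (b - 78*b)*(2*b) = (-77*b)*(2*b) = -154*b²)
T(-2020) - 3676600 = -154*(-2020)² - 3676600 = -154*4080400 - 3676600 = -628381600 - 3676600 = -632058200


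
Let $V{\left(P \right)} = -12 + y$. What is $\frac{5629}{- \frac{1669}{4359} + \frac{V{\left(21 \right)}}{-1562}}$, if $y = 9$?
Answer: $- \frac{38326498782}{2593901} \approx -14776.0$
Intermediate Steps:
$V{\left(P \right)} = -3$ ($V{\left(P \right)} = -12 + 9 = -3$)
$\frac{5629}{- \frac{1669}{4359} + \frac{V{\left(21 \right)}}{-1562}} = \frac{5629}{- \frac{1669}{4359} - \frac{3}{-1562}} = \frac{5629}{\left(-1669\right) \frac{1}{4359} - - \frac{3}{1562}} = \frac{5629}{- \frac{1669}{4359} + \frac{3}{1562}} = \frac{5629}{- \frac{2593901}{6808758}} = 5629 \left(- \frac{6808758}{2593901}\right) = - \frac{38326498782}{2593901}$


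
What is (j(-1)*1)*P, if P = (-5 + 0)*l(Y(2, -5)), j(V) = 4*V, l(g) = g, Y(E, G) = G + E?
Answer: -60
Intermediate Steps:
Y(E, G) = E + G
P = 15 (P = (-5 + 0)*(2 - 5) = -5*(-3) = 15)
(j(-1)*1)*P = ((4*(-1))*1)*15 = -4*1*15 = -4*15 = -60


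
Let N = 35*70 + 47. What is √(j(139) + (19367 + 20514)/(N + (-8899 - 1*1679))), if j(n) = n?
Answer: √8754777618/8081 ≈ 11.579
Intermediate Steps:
N = 2497 (N = 2450 + 47 = 2497)
√(j(139) + (19367 + 20514)/(N + (-8899 - 1*1679))) = √(139 + (19367 + 20514)/(2497 + (-8899 - 1*1679))) = √(139 + 39881/(2497 + (-8899 - 1679))) = √(139 + 39881/(2497 - 10578)) = √(139 + 39881/(-8081)) = √(139 + 39881*(-1/8081)) = √(139 - 39881/8081) = √(1083378/8081) = √8754777618/8081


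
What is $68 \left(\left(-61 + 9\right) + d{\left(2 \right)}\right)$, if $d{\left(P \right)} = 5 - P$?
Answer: $-3332$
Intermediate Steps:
$68 \left(\left(-61 + 9\right) + d{\left(2 \right)}\right) = 68 \left(\left(-61 + 9\right) + \left(5 - 2\right)\right) = 68 \left(-52 + \left(5 - 2\right)\right) = 68 \left(-52 + 3\right) = 68 \left(-49\right) = -3332$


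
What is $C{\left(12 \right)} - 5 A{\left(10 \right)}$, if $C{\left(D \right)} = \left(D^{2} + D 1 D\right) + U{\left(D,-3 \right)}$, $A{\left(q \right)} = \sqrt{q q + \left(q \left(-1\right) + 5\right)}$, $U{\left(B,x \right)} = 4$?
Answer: $292 - 5 \sqrt{95} \approx 243.27$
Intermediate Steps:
$A{\left(q \right)} = \sqrt{5 + q^{2} - q}$ ($A{\left(q \right)} = \sqrt{q^{2} - \left(-5 + q\right)} = \sqrt{5 + q^{2} - q}$)
$C{\left(D \right)} = 4 + 2 D^{2}$ ($C{\left(D \right)} = \left(D^{2} + D 1 D\right) + 4 = \left(D^{2} + D D\right) + 4 = \left(D^{2} + D^{2}\right) + 4 = 2 D^{2} + 4 = 4 + 2 D^{2}$)
$C{\left(12 \right)} - 5 A{\left(10 \right)} = \left(4 + 2 \cdot 12^{2}\right) - 5 \sqrt{5 + 10^{2} - 10} = \left(4 + 2 \cdot 144\right) - 5 \sqrt{5 + 100 - 10} = \left(4 + 288\right) - 5 \sqrt{95} = 292 - 5 \sqrt{95}$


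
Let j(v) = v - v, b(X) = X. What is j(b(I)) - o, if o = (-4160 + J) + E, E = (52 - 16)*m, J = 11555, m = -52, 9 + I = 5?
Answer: -5523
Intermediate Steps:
I = -4 (I = -9 + 5 = -4)
j(v) = 0
E = -1872 (E = (52 - 16)*(-52) = 36*(-52) = -1872)
o = 5523 (o = (-4160 + 11555) - 1872 = 7395 - 1872 = 5523)
j(b(I)) - o = 0 - 1*5523 = 0 - 5523 = -5523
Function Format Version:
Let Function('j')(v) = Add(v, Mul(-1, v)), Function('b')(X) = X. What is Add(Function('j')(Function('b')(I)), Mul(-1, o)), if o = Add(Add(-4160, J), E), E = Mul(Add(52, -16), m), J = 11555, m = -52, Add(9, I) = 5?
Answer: -5523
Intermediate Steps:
I = -4 (I = Add(-9, 5) = -4)
Function('j')(v) = 0
E = -1872 (E = Mul(Add(52, -16), -52) = Mul(36, -52) = -1872)
o = 5523 (o = Add(Add(-4160, 11555), -1872) = Add(7395, -1872) = 5523)
Add(Function('j')(Function('b')(I)), Mul(-1, o)) = Add(0, Mul(-1, 5523)) = Add(0, -5523) = -5523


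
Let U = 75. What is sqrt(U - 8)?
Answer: sqrt(67) ≈ 8.1853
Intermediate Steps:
sqrt(U - 8) = sqrt(75 - 8) = sqrt(67)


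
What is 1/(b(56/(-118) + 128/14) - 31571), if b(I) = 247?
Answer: -1/31324 ≈ -3.1924e-5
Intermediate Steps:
1/(b(56/(-118) + 128/14) - 31571) = 1/(247 - 31571) = 1/(-31324) = -1/31324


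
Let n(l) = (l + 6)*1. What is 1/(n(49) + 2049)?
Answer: 1/2104 ≈ 0.00047529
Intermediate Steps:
n(l) = 6 + l (n(l) = (6 + l)*1 = 6 + l)
1/(n(49) + 2049) = 1/((6 + 49) + 2049) = 1/(55 + 2049) = 1/2104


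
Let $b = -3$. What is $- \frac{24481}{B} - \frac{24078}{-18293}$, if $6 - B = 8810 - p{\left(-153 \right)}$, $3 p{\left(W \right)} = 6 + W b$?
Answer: $\frac{656081555}{158216157} \approx 4.1467$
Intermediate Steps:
$p{\left(W \right)} = 2 - W$ ($p{\left(W \right)} = \frac{6 + W \left(-3\right)}{3} = \frac{6 - 3 W}{3} = 2 - W$)
$B = -8649$ ($B = 6 - \left(8810 - \left(2 - -153\right)\right) = 6 - \left(8810 - \left(2 + 153\right)\right) = 6 - \left(8810 - 155\right) = 6 - 8655 = -8649$)
$- \frac{24481}{B} - \frac{24078}{-18293} = - \frac{24481}{-8649} - \frac{24078}{-18293} = \left(-24481\right) \left(- \frac{1}{8649}\right) - - \frac{24078}{18293} = \frac{24481}{8649} + \frac{24078}{18293} = \frac{656081555}{158216157}$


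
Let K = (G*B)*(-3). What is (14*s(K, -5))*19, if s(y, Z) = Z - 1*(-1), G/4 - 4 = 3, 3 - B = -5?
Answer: -1064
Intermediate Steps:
B = 8 (B = 3 - 1*(-5) = 3 + 5 = 8)
G = 28 (G = 16 + 4*3 = 16 + 12 = 28)
K = -672 (K = (28*8)*(-3) = 224*(-3) = -672)
s(y, Z) = 1 + Z (s(y, Z) = Z + 1 = 1 + Z)
(14*s(K, -5))*19 = (14*(1 - 5))*19 = (14*(-4))*19 = -56*19 = -1064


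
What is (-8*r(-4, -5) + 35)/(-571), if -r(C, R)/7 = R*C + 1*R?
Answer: -875/571 ≈ -1.5324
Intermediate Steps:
r(C, R) = -7*R - 7*C*R (r(C, R) = -7*(R*C + 1*R) = -7*(C*R + R) = -7*(R + C*R) = -7*R - 7*C*R)
(-8*r(-4, -5) + 35)/(-571) = (-(-56)*(-5)*(1 - 4) + 35)/(-571) = (-(-56)*(-5)*(-3) + 35)*(-1/571) = (-8*(-105) + 35)*(-1/571) = (840 + 35)*(-1/571) = 875*(-1/571) = -875/571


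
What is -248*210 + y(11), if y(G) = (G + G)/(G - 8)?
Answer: -156218/3 ≈ -52073.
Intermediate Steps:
y(G) = 2*G/(-8 + G) (y(G) = (2*G)/(-8 + G) = 2*G/(-8 + G))
-248*210 + y(11) = -248*210 + 2*11/(-8 + 11) = -52080 + 2*11/3 = -52080 + 2*11*(⅓) = -52080 + 22/3 = -156218/3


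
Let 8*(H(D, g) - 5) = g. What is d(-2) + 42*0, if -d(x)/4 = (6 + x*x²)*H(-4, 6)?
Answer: 46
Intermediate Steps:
H(D, g) = 5 + g/8
d(x) = -138 - 23*x³ (d(x) = -4*(6 + x*x²)*(5 + (⅛)*6) = -4*(6 + x³)*(5 + ¾) = -4*(6 + x³)*23/4 = -4*(69/2 + 23*x³/4) = -138 - 23*x³)
d(-2) + 42*0 = (-138 - 23*(-2)³) + 42*0 = (-138 - 23*(-8)) + 0 = (-138 + 184) + 0 = 46 + 0 = 46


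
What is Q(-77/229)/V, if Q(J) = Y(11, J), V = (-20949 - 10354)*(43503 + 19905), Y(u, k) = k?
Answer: 77/454533082896 ≈ 1.6940e-10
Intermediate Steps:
V = -1984860624 (V = -31303*63408 = -1984860624)
Q(J) = J
Q(-77/229)/V = -77/229/(-1984860624) = -77*1/229*(-1/1984860624) = -77/229*(-1/1984860624) = 77/454533082896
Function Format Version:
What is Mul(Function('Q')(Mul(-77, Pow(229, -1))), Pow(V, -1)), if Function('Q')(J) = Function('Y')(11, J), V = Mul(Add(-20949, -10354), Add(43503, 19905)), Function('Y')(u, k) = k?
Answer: Rational(77, 454533082896) ≈ 1.6940e-10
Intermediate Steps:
V = -1984860624 (V = Mul(-31303, 63408) = -1984860624)
Function('Q')(J) = J
Mul(Function('Q')(Mul(-77, Pow(229, -1))), Pow(V, -1)) = Mul(Mul(-77, Pow(229, -1)), Pow(-1984860624, -1)) = Mul(Mul(-77, Rational(1, 229)), Rational(-1, 1984860624)) = Mul(Rational(-77, 229), Rational(-1, 1984860624)) = Rational(77, 454533082896)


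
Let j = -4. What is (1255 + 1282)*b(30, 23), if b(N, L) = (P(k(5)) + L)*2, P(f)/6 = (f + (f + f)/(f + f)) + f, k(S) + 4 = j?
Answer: -339958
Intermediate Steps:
k(S) = -8 (k(S) = -4 - 4 = -8)
P(f) = 6 + 12*f (P(f) = 6*((f + (f + f)/(f + f)) + f) = 6*((f + (2*f)/((2*f))) + f) = 6*((f + (2*f)*(1/(2*f))) + f) = 6*((f + 1) + f) = 6*((1 + f) + f) = 6*(1 + 2*f) = 6 + 12*f)
b(N, L) = -180 + 2*L (b(N, L) = ((6 + 12*(-8)) + L)*2 = ((6 - 96) + L)*2 = (-90 + L)*2 = -180 + 2*L)
(1255 + 1282)*b(30, 23) = (1255 + 1282)*(-180 + 2*23) = 2537*(-180 + 46) = 2537*(-134) = -339958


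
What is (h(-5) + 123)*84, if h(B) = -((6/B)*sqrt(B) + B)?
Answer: 10752 + 504*I*sqrt(5)/5 ≈ 10752.0 + 225.4*I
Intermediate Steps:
h(B) = -B - 6/sqrt(B) (h(B) = -(6/sqrt(B) + B) = -(B + 6/sqrt(B)) = -B - 6/sqrt(B))
(h(-5) + 123)*84 = ((-1*(-5) - (-6)*I*sqrt(5)/5) + 123)*84 = ((5 - (-6)*I*sqrt(5)/5) + 123)*84 = ((5 + 6*I*sqrt(5)/5) + 123)*84 = (128 + 6*I*sqrt(5)/5)*84 = 10752 + 504*I*sqrt(5)/5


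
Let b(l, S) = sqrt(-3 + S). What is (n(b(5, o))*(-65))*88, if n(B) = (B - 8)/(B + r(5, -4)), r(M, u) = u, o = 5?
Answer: -85800/7 - 11440*sqrt(2)/7 ≈ -14568.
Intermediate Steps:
n(B) = (-8 + B)/(-4 + B) (n(B) = (B - 8)/(B - 4) = (-8 + B)/(-4 + B))
(n(b(5, o))*(-65))*88 = (((-8 + sqrt(-3 + 5))/(-4 + sqrt(-3 + 5)))*(-65))*88 = (((-8 + sqrt(2))/(-4 + sqrt(2)))*(-65))*88 = -65*(-8 + sqrt(2))/(-4 + sqrt(2))*88 = -5720*(-8 + sqrt(2))/(-4 + sqrt(2))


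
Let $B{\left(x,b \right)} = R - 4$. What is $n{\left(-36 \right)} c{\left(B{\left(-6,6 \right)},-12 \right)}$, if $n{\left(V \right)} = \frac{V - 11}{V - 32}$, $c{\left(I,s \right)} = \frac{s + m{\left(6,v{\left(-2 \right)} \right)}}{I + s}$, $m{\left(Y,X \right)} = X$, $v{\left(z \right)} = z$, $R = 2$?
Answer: $\frac{47}{68} \approx 0.69118$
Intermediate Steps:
$B{\left(x,b \right)} = -2$ ($B{\left(x,b \right)} = 2 - 4 = -2$)
$c{\left(I,s \right)} = \frac{-2 + s}{I + s}$ ($c{\left(I,s \right)} = \frac{s - 2}{I + s} = \frac{-2 + s}{I + s}$)
$n{\left(V \right)} = \frac{-11 + V}{-32 + V}$
$n{\left(-36 \right)} c{\left(B{\left(-6,6 \right)},-12 \right)} = \frac{-11 - 36}{-32 - 36} \frac{-2 - 12}{-2 - 12} = \frac{1}{-68} \left(-47\right) \frac{1}{-14} \left(-14\right) = \left(- \frac{1}{68}\right) \left(-47\right) \left(\left(- \frac{1}{14}\right) \left(-14\right)\right) = \frac{47}{68} \cdot 1 = \frac{47}{68}$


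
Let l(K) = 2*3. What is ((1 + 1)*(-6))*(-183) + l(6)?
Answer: 2202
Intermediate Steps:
l(K) = 6
((1 + 1)*(-6))*(-183) + l(6) = ((1 + 1)*(-6))*(-183) + 6 = (2*(-6))*(-183) + 6 = -12*(-183) + 6 = 2196 + 6 = 2202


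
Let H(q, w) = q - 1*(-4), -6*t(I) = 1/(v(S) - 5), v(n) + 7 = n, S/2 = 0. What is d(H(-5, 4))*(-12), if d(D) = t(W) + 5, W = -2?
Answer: -361/6 ≈ -60.167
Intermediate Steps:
S = 0 (S = 2*0 = 0)
v(n) = -7 + n
t(I) = 1/72 (t(I) = -1/(6*((-7 + 0) - 5)) = -1/(6*(-7 - 5)) = -⅙/(-12) = -⅙*(-1/12) = 1/72)
H(q, w) = 4 + q (H(q, w) = q + 4 = 4 + q)
d(D) = 361/72 (d(D) = 1/72 + 5 = 361/72)
d(H(-5, 4))*(-12) = (361/72)*(-12) = -361/6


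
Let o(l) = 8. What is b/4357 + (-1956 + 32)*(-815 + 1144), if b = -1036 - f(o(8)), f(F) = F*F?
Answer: -2757964672/4357 ≈ -6.3300e+5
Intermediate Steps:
f(F) = F²
b = -1100 (b = -1036 - 1*8² = -1036 - 1*64 = -1036 - 64 = -1100)
b/4357 + (-1956 + 32)*(-815 + 1144) = -1100/4357 + (-1956 + 32)*(-815 + 1144) = -1100*1/4357 - 1924*329 = -1100/4357 - 632996 = -2757964672/4357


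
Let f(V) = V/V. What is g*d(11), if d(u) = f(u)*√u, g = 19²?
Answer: 361*√11 ≈ 1197.3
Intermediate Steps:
g = 361
f(V) = 1
d(u) = √u (d(u) = 1*√u = √u)
g*d(11) = 361*√11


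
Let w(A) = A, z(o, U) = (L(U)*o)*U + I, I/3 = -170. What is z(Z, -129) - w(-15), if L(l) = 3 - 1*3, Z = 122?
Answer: -495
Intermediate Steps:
I = -510 (I = 3*(-170) = -510)
L(l) = 0 (L(l) = 3 - 3 = 0)
z(o, U) = -510 (z(o, U) = (0*o)*U - 510 = 0*U - 510 = 0 - 510 = -510)
z(Z, -129) - w(-15) = -510 - 1*(-15) = -510 + 15 = -495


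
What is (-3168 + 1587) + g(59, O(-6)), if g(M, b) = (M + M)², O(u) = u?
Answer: 12343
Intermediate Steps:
g(M, b) = 4*M² (g(M, b) = (2*M)² = 4*M²)
(-3168 + 1587) + g(59, O(-6)) = (-3168 + 1587) + 4*59² = -1581 + 4*3481 = -1581 + 13924 = 12343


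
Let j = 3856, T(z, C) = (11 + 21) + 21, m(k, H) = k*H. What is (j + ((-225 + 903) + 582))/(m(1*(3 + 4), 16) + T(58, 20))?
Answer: 5116/165 ≈ 31.006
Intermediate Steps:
m(k, H) = H*k
T(z, C) = 53 (T(z, C) = 32 + 21 = 53)
(j + ((-225 + 903) + 582))/(m(1*(3 + 4), 16) + T(58, 20)) = (3856 + ((-225 + 903) + 582))/(16*(1*(3 + 4)) + 53) = (3856 + (678 + 582))/(16*(1*7) + 53) = (3856 + 1260)/(16*7 + 53) = 5116/(112 + 53) = 5116/165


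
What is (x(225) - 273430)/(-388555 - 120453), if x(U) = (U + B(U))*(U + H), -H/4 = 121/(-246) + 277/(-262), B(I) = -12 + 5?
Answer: 898417237/2050411476 ≈ 0.43816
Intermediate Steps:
B(I) = -7
H = 99844/16113 (H = -4*(121/(-246) + 277/(-262)) = -4*(121*(-1/246) + 277*(-1/262)) = -4*(-121/246 - 277/262) = -4*(-24961/16113) = 99844/16113 ≈ 6.1965)
x(U) = (-7 + U)*(99844/16113 + U) (x(U) = (U - 7)*(U + 99844/16113) = (-7 + U)*(99844/16113 + U))
(x(225) - 273430)/(-388555 - 120453) = ((-698908/16113 + 225² - 12947/16113*225) - 273430)/(-388555 - 120453) = ((-698908/16113 + 50625 - 971025/5371) - 273430)/(-509008) = (812108642/16113 - 273430)*(-1/509008) = -3593668948/16113*(-1/509008) = 898417237/2050411476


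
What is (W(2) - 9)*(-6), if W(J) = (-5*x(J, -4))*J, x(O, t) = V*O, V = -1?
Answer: -66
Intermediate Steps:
x(O, t) = -O
W(J) = 5*J² (W(J) = (-(-5)*J)*J = (5*J)*J = 5*J²)
(W(2) - 9)*(-6) = (5*2² - 9)*(-6) = (5*4 - 9)*(-6) = (20 - 9)*(-6) = 11*(-6) = -66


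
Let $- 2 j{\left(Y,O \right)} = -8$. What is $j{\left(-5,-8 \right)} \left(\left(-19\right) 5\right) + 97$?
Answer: $-283$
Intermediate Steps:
$j{\left(Y,O \right)} = 4$ ($j{\left(Y,O \right)} = \left(- \frac{1}{2}\right) \left(-8\right) = 4$)
$j{\left(-5,-8 \right)} \left(\left(-19\right) 5\right) + 97 = 4 \left(\left(-19\right) 5\right) + 97 = 4 \left(-95\right) + 97 = -380 + 97 = -283$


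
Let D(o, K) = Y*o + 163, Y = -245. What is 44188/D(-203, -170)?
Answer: 22094/24949 ≈ 0.88557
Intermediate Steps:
D(o, K) = 163 - 245*o (D(o, K) = -245*o + 163 = 163 - 245*o)
44188/D(-203, -170) = 44188/(163 - 245*(-203)) = 44188/(163 + 49735) = 44188/49898 = 44188*(1/49898) = 22094/24949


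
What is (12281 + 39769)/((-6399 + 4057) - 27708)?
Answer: -1041/601 ≈ -1.7321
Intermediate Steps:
(12281 + 39769)/((-6399 + 4057) - 27708) = 52050/(-2342 - 27708) = 52050/(-30050) = 52050*(-1/30050) = -1041/601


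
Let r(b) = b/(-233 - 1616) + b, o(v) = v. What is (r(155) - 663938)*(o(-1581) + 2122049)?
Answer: -2602524427383496/1849 ≈ -1.4075e+12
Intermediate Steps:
r(b) = 1848*b/1849 (r(b) = b/(-1849) + b = -b/1849 + b = 1848*b/1849)
(r(155) - 663938)*(o(-1581) + 2122049) = ((1848/1849)*155 - 663938)*(-1581 + 2122049) = (286440/1849 - 663938)*2120468 = -1227334922/1849*2120468 = -2602524427383496/1849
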